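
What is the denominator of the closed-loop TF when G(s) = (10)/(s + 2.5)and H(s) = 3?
Characteristic poly = G_den * H_den + G_num * H_num = (s + 2.5) + (30) = s + 32.5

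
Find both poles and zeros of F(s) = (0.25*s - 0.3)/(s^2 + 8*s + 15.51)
Set denominator = 0: s^2 + 8*s + 15.51 = (s + 3.3)(s + 4.7) = 0 → Poles: -3.3, -4.7
Set numerator = 0: 0.25*s - 0.3 = 0 → Zeros: 1.2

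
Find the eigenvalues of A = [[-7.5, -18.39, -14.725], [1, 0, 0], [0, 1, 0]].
Eigenvalues solve det(λI - A) = 0.
Characteristic polynomial: λ^3 + 7.5*λ^2 + 18.39*λ + 14.725 = 0.
Factor: (λ + 1.9)(λ + 3.1)(λ + 2.5) = 0.
Roots: -1.9, -2.5, -3.1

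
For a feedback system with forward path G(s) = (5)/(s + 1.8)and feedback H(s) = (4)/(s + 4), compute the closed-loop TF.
Closed-loop T = G/(1+GH).
Numerator: G_num * H_den = 5*s + 20.
Denominator: G_den * H_den + G_num * H_num = (s^2 + 5.8*s + 7.2) + (20) = s^2 + 5.8*s + 27.2.
T(s) = (5*s + 20)/(s^2 + 5.8*s + 27.2)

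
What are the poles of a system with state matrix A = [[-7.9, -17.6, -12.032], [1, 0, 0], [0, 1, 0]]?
Eigenvalues solve det(λI - A) = 0.
Characteristic polynomial: λ^3 + 7.9*λ^2 + 17.6*λ + 12.032 = 0.
Factor: (λ + 1.6)(λ + 4.7)(λ + 1.6) = 0.
Roots: -1.6, -1.6, -4.7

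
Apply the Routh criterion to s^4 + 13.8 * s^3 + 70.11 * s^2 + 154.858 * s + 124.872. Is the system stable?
Routh array:
s^4: [1, 70.11, 124.872]; s^3: [13.8, 154.858]; s^2: [58.8884, 124.872]; s^1: [125.595]; s^0: [124.872]
First column: [1, 13.8, 58.8884, 125.595, 124.872]. Sign changes = 0.
Yes, stable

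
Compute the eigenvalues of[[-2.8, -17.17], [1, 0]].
Eigenvalues solve det(λI - A) = 0.
Characteristic polynomial: λ^2 + 2.8*λ + 17.17 = 0.
Roots: -1.4 + 3.9j, -1.4 - 3.9j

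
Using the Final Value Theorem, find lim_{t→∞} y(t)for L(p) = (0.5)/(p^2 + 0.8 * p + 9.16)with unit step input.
FVT: lim_{t→∞} y(t) = lim_{p→0} p*Y(p) where Y(p) = L(p)/p.
= lim_{p→0} L(p) = L(0) = num(0)/den(0) = 0.5/9.16 = 0.05459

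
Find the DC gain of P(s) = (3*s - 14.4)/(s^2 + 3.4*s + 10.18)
DC gain = P(0) = num(0)/den(0) = -14.4/10.18 = -1.415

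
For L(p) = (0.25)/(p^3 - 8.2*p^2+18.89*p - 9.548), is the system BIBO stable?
Denominator: p^3 - 8.2*p^2 + 18.89*p - 9.548 = (p - 3.1)(p - 4.4)(p - 0.7). Poles: 0.7, 3.1, 4.4. All Re(p)<0: No (unstable)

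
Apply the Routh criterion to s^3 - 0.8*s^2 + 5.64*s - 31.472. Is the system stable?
Routh array:
s^3: [1, 5.64]; s^2: [-0.8, -31.472]; s^1: [-33.7]; s^0: [-31.472]
First column: [1, -0.8, -33.7, -31.472]. Sign changes = 1.
No, unstable (1 RHP root(s))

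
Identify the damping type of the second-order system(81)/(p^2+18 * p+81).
Standard form: ωn²/(p²+2ζωn·p+ωn²) gives ωn=9, ζ=1.
Critically damped (ζ = 1)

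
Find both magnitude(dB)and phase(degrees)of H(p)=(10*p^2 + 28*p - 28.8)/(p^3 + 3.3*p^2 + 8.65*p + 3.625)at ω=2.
Substitute p = j*2: H(j2) = 6.6204 + 0.58169j.
|H| = 20*log₁₀(sqrt(Re²+Im²)) = 16.45 dB.
∠H = atan2(Im, Re) = 5.02°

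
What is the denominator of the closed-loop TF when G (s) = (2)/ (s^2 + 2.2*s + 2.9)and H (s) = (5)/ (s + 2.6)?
Characteristic poly = G_den * H_den + G_num * H_num = (s^3 + 4.8*s^2 + 8.62*s + 7.54) + (10) = s^3 + 4.8*s^2 + 8.62*s + 17.54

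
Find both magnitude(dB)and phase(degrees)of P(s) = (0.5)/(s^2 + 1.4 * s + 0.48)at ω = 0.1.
Substitute s = j*0.1: P(j0.1) = 0.977131 - 0.29106j.
|P| = 20*log₁₀(sqrt(Re²+Im²)) = 0.17 dB.
∠P = atan2(Im, Re) = -16.59°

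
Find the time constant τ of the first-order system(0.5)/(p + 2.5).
First-order system: τ = -1/pole. Pole = -2.5. τ = -1/(-2.5) = 0.4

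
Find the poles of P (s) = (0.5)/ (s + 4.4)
Set denominator = 0: s + 4.4 = 0 → Poles: -4.4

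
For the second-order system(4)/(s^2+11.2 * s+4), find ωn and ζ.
Standard form: ωn²/(s²+2ζωn·s+ωn²).
const=4=ωn² → ωn=2, s coeff=11.2=2ζωn → ζ=2.8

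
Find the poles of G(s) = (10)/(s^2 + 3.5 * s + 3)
Set denominator = 0: s^2 + 3.5*s + 3 = (s + 2)(s + 1.5) = 0 → Poles: -1.5, -2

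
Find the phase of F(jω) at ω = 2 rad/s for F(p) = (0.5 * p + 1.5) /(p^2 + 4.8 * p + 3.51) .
Substitute p = j*2: F(j2) = 0.0959415 - 0.161147j.
∠F(j2) = atan2(Im, Re) = atan2(-0.161147, 0.0959415) = -59.23°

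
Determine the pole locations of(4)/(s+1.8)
Set denominator = 0: s + 1.8 = 0 → Poles: -1.8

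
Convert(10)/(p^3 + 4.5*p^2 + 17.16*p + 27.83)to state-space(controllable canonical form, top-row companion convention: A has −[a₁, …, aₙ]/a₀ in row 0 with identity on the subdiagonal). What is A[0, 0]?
Reachable canonical form for den = p^3 + 4.5*p^2 + 17.16*p + 27.83: top row of A = -[a₁,a₂,...,aₙ]/a₀, ones on the subdiagonal, zeros elsewhere.
A = [[-4.5, -17.16, -27.83], [1, 0, 0], [0, 1, 0]].
A[0,0] = -4.5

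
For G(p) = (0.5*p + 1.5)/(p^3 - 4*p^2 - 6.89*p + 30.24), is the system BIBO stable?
Denominator: p^3 - 4*p^2 - 6.89*p + 30.24 = (p - 3.2)(p - 3.5)(p + 2.7). Poles: -2.7, 3.2, 3.5. All Re(p)<0: No (unstable)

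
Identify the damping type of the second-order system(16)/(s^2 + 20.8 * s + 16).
Standard form: ωn²/(s²+2ζωn·s+ωn²) gives ωn=4, ζ=2.6.
Overdamped (ζ = 2.6 > 1)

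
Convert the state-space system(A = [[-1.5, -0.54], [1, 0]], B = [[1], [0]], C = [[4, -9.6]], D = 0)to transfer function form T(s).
T(s) = C(sI - A)⁻¹B + D.
Characteristic polynomial det(sI - A) = s^2 + 1.5*s + 0.54.
Numerator from C·adj(sI-A)·B + D·det(sI-A) = 4*s - 9.6.
T(s) = (4*s - 9.6)/(s^2 + 1.5*s + 0.54)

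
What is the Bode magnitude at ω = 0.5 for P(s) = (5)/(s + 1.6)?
Substitute s = j*0.5: P(j0.5) = 2.84698 - 0.88968j.
|P(j0.5)| = sqrt(Re² + Im²) = 2.983.
20*log₁₀(2.983) = 9.49 dB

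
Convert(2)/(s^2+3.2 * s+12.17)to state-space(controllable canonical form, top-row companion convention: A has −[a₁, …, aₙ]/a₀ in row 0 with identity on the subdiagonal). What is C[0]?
Reachable canonical form: C = numerator coefficients (right-aligned, zero-padded to length n).
num = 2, C = [[0, 2]].
C[0] = 0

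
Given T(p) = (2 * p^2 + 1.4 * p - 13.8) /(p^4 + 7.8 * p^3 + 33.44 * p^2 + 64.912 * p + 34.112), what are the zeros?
Set numerator = 0: 2*p^2 + 1.4*p - 13.8 = 2*(p - 2.3)(p + 3) = 0 → Zeros: -3, 2.3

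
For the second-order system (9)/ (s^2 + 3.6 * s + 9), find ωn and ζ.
Standard form: ωn²/(s²+2ζωn·s+ωn²).
const=9=ωn² → ωn=3, s coeff=3.6=2ζωn → ζ=0.6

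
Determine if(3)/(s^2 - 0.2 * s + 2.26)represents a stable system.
Denominator: s^2 - 0.2*s + 2.26. Poles: 0.1 + 1.5j, 0.1 - 1.5j. All Re(p)<0: No (unstable)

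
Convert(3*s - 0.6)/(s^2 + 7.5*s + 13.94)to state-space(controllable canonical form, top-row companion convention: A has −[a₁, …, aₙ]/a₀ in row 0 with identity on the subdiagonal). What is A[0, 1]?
Reachable canonical form for den = s^2 + 7.5*s + 13.94: top row of A = -[a₁,a₂,...,aₙ]/a₀, ones on the subdiagonal, zeros elsewhere.
A = [[-7.5, -13.94], [1, 0]].
A[0,1] = -13.94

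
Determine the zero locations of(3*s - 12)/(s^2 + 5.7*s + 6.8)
Set numerator = 0: 3*s - 12 = 0 → Zeros: 4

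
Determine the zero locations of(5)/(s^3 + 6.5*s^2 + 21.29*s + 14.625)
Numerator is a nonzero constant (5) → Zeros: none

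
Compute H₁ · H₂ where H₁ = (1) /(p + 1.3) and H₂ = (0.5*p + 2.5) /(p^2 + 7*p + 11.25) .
Series: H = H₁ · H₂ = (n₁·n₂)/(d₁·d₂).
Num: n₁·n₂ = 0.5*p + 2.5. Den: d₁·d₂ = p^3 + 8.3*p^2 + 20.35*p + 14.625.
H(p) = (0.5*p + 2.5)/(p^3 + 8.3*p^2 + 20.35*p + 14.625)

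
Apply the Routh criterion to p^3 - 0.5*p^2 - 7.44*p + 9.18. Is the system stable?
Routh array:
p^3: [1, -7.44]; p^2: [-0.5, 9.18]; p^1: [10.92]; p^0: [9.18]
First column: [1, -0.5, 10.92, 9.18]. Sign changes = 2.
No, unstable (2 RHP root(s))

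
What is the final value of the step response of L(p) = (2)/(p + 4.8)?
FVT: lim_{t→∞} y(t) = lim_{p→0} p*Y(p) where Y(p) = L(p)/p.
= lim_{p→0} L(p) = L(0) = num(0)/den(0) = 2/4.8 = 0.4167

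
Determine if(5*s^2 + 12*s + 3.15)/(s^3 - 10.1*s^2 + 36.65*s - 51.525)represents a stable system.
Denominator: s^3 - 10.1*s^2 + 36.65*s - 51.525 = (s - 4.5)(s^2 - 5.6*s + 11.45). Poles: 2.8 + 1.9j, 2.8 - 1.9j, 4.5. All Re(p)<0: No (unstable)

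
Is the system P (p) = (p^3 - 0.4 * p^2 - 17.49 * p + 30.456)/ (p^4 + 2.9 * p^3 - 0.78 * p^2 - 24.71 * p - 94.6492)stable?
Denominator: p^4 + 2.9*p^3 - 0.78*p^2 - 24.71*p - 94.6492 = (p - 3.1)(p + 3.4)(p^2 + 2.6*p + 8.98). Poles: -1.3 + 2.7j, -1.3 - 2.7j, -3.4, 3.1. All Re(p)<0: No (unstable)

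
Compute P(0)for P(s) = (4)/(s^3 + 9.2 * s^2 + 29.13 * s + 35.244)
DC gain = P(0) = num(0)/den(0) = 4/35.244 = 0.1135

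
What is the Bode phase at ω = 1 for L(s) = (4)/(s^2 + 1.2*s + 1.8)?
Substitute s = j*1: L(j1) = 1.53846 - 2.30769j.
∠L(j1) = atan2(Im, Re) = atan2(-2.30769, 1.53846) = -56.31°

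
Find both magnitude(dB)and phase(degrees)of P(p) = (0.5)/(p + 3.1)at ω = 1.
Substitute p = j*1: P(j1) = 0.146089 - 0.0471254j.
|P| = 20*log₁₀(sqrt(Re²+Im²)) = -16.28 dB.
∠P = atan2(Im, Re) = -17.88°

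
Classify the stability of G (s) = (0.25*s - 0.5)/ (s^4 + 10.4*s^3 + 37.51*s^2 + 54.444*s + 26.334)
Denominator: s^4 + 10.4*s^3 + 37.51*s^2 + 54.444*s + 26.334 = (s + 4.2)(s + 3.3)(s + 1)(s + 1.9). Poles: -1, -1.9, -3.3, -4.2. Stable (all poles in LHP)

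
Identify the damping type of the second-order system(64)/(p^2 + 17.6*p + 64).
Standard form: ωn²/(p²+2ζωn·p+ωn²) gives ωn=8, ζ=1.1.
Overdamped (ζ = 1.1 > 1)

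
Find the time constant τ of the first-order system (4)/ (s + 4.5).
First-order system: τ = -1/pole. Pole = -4.5. τ = -1/(-4.5) = 0.2222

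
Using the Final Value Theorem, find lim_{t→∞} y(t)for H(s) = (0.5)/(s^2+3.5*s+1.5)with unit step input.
FVT: lim_{t→∞} y(t) = lim_{s→0} s*Y(s) where Y(s) = H(s)/s.
= lim_{s→0} H(s) = H(0) = num(0)/den(0) = 0.5/1.5 = 0.3333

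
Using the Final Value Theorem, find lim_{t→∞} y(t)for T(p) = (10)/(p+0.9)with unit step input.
FVT: lim_{t→∞} y(t) = lim_{p→0} p*Y(p) where Y(p) = T(p)/p.
= lim_{p→0} T(p) = T(0) = num(0)/den(0) = 10/0.9 = 11.11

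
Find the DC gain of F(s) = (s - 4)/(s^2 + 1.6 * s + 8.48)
DC gain = F(0) = num(0)/den(0) = -4/8.48 = -0.4717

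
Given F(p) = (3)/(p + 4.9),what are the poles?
Set denominator = 0: p + 4.9 = 0 → Poles: -4.9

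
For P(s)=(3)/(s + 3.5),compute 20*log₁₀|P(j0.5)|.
Substitute s = j*0.5: P(j0.5) = 0.84 - 0.12j.
|P(j0.5)| = sqrt(Re² + Im²) = 0.8485.
20*log₁₀(0.8485) = -1.43 dB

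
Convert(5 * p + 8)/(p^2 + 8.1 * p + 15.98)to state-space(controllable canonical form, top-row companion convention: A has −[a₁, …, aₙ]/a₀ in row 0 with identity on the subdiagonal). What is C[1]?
Reachable canonical form: C = numerator coefficients (right-aligned, zero-padded to length n).
num = 5*p + 8, C = [[5, 8]].
C[1] = 8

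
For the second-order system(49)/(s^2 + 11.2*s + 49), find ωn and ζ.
Standard form: ωn²/(s²+2ζωn·s+ωn²).
const=49=ωn² → ωn=7, s coeff=11.2=2ζωn → ζ=0.8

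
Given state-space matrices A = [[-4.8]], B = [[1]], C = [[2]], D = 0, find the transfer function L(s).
L(s) = C(sI - A)⁻¹B + D.
Characteristic polynomial det(sI - A) = s + 4.8.
Numerator from C·adj(sI-A)·B + D·det(sI-A) = 2.
L(s) = (2)/(s + 4.8)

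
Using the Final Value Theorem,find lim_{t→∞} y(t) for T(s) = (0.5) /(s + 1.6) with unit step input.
FVT: lim_{t→∞} y(t) = lim_{s→0} s*Y(s) where Y(s) = T(s)/s.
= lim_{s→0} T(s) = T(0) = num(0)/den(0) = 0.5/1.6 = 0.3125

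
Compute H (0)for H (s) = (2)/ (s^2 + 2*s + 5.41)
DC gain = H(0) = num(0)/den(0) = 2/5.41 = 0.3697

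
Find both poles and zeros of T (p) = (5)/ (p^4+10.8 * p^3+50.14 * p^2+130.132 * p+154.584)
Set denominator = 0: p^4 + 10.8*p^3 + 50.14*p^2 + 130.132*p + 154.584 = (p + 3.6)(p + 3.8)(p^2 + 3.4*p + 11.3) = 0 → Poles: -1.7 + 2.9j, -1.7 - 2.9j, -3.6, -3.8
Numerator is a nonzero constant (5) → Zeros: none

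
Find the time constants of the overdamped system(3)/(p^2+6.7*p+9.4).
Overdamped: real poles at -2, -4.7. τ = -1/pole → τ₁ = 0.5, τ₂ = 0.2128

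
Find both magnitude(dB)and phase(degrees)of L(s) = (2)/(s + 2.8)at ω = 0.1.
Substitute s = j*0.1: L(j0.1) = 0.713376 - 0.0254777j.
|L| = 20*log₁₀(sqrt(Re²+Im²)) = -2.93 dB.
∠L = atan2(Im, Re) = -2.05°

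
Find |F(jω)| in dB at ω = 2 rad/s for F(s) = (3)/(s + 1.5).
Substitute s = j*2: F(j2) = 0.72 - 0.96j.
|F(j2)| = sqrt(Re² + Im²) = 1.2.
20*log₁₀(1.2) = 1.58 dB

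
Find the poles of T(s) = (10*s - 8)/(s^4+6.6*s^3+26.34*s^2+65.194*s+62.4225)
Set denominator = 0: s^4 + 6.6*s^3 + 26.34*s^2 + 65.194*s + 62.4225 = (s + 2.1)(s + 2.5)(s^2 + 2*s + 11.89) = 0 → Poles: -1 + 3.3j, -1 - 3.3j, -2.1, -2.5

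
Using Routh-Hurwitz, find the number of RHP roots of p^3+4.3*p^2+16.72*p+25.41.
Routh array:
p^3: [1, 16.72]; p^2: [4.3, 25.41]; p^1: [10.8107]; p^0: [25.41]
First column: [1, 4.3, 10.8107, 25.41]. Sign changes = RHP roots = 0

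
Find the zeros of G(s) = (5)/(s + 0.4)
Numerator is a nonzero constant (5) → Zeros: none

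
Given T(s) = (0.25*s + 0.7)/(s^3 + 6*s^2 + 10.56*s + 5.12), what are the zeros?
Set numerator = 0: 0.25*s + 0.7 = 0 → Zeros: -2.8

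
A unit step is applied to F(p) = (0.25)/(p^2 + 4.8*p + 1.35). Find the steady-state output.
FVT: lim_{t→∞} y(t) = lim_{p→0} p*Y(p) where Y(p) = F(p)/p.
= lim_{p→0} F(p) = F(0) = num(0)/den(0) = 0.25/1.35 = 0.1852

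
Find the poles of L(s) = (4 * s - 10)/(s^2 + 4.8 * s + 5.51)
Set denominator = 0: s^2 + 4.8*s + 5.51 = (s + 1.9)(s + 2.9) = 0 → Poles: -1.9, -2.9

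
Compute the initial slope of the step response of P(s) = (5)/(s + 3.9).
IVT: y'(0⁺) = lim_{s→∞} s²·Y(s) = lim_{s→∞} s·P(s).
deg(num) = 0, deg(den) = 1, relative degree = 1, so s·P(s) → (leading num)/(leading den) = 5/1 = 5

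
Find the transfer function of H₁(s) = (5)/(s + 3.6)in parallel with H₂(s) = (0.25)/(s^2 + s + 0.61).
Parallel: H = H₁ + H₂ = (n₁·d₂ + n₂·d₁)/(d₁·d₂).
n₁·d₂ = 5*s^2 + 5*s + 3.05. n₂·d₁ = 0.25*s + 0.9. Sum = 5*s^2 + 5.25*s + 3.95. d₁·d₂ = s^3 + 4.6*s^2 + 4.21*s + 2.196.
H(s) = (5*s^2 + 5.25*s + 3.95)/(s^3 + 4.6*s^2 + 4.21*s + 2.196)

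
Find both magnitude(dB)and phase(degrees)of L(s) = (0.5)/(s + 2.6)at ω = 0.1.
Substitute s = j*0.1: L(j0.1) = 0.192024 - 0.00738552j.
|L| = 20*log₁₀(sqrt(Re²+Im²)) = -14.33 dB.
∠L = atan2(Im, Re) = -2.20°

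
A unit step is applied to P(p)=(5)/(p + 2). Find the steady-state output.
FVT: lim_{t→∞} y(t) = lim_{p→0} p*Y(p) where Y(p) = P(p)/p.
= lim_{p→0} P(p) = P(0) = num(0)/den(0) = 5/2 = 2.5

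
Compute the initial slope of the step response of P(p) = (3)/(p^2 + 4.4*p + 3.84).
IVT: y'(0⁺) = lim_{p→∞} p²·Y(p) = lim_{p→∞} p·P(p).
deg(num) = 0, deg(den) = 2, relative degree = 2 ≥ 2, so p·P(p) → 0. Initial slope = 0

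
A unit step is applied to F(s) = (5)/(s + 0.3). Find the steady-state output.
FVT: lim_{t→∞} y(t) = lim_{s→0} s*Y(s) where Y(s) = F(s)/s.
= lim_{s→0} F(s) = F(0) = num(0)/den(0) = 5/0.3 = 16.67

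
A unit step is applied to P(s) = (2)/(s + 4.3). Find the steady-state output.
FVT: lim_{t→∞} y(t) = lim_{s→0} s*Y(s) where Y(s) = P(s)/s.
= lim_{s→0} P(s) = P(0) = num(0)/den(0) = 2/4.3 = 0.4651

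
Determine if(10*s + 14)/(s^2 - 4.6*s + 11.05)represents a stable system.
Denominator: s^2 - 4.6*s + 11.05. Poles: 2.3 + 2.4j, 2.3 - 2.4j. All Re(p)<0: No (unstable)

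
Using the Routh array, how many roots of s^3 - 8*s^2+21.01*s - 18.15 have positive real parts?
Routh array:
s^3: [1, 21.01]; s^2: [-8, -18.15]; s^1: [18.74125]; s^0: [-18.15]
First column: [1, -8, 18.74125, -18.15]. Sign changes = RHP roots = 3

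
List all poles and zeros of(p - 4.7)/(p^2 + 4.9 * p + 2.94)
Set denominator = 0: p^2 + 4.9*p + 2.94 = (p + 4.2)(p + 0.7) = 0 → Poles: -0.7, -4.2
Set numerator = 0: p - 4.7 = 0 → Zeros: 4.7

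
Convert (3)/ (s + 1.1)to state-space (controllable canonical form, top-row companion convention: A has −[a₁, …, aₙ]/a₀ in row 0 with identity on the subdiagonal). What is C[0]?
Reachable canonical form: C = numerator coefficients (right-aligned, zero-padded to length n).
num = 3, C = [[3]].
C[0] = 3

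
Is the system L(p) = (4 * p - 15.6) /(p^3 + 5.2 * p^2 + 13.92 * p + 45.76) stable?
Denominator: p^3 + 5.2*p^2 + 13.92*p + 45.76 = (p + 4.4)(p^2 + 0.8*p + 10.4). Poles: -0.4 + 3.2j, -0.4 - 3.2j, -4.4. All Re(p)<0: Yes (stable)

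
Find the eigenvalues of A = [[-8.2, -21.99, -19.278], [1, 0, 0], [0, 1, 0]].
Eigenvalues solve det(λI - A) = 0.
Characteristic polynomial: λ^3 + 8.2*λ^2 + 21.99*λ + 19.278 = 0.
Factor: (λ + 2.1)(λ + 2.7)(λ + 3.4) = 0.
Roots: -2.1, -2.7, -3.4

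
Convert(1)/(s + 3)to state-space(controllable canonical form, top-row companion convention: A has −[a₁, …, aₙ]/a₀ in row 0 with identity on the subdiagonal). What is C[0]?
Reachable canonical form: C = numerator coefficients (right-aligned, zero-padded to length n).
num = 1, C = [[1]].
C[0] = 1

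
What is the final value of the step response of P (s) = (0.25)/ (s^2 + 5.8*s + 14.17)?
FVT: lim_{t→∞} y(t) = lim_{s→0} s*Y(s) where Y(s) = P(s)/s.
= lim_{s→0} P(s) = P(0) = num(0)/den(0) = 0.25/14.17 = 0.01764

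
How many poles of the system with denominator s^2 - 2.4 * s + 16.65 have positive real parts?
Poles: 1.2 + 3.9j, 1.2 - 3.9j. RHP poles (Re>0): 2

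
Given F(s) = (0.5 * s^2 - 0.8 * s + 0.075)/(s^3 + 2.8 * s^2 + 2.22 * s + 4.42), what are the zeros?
Set numerator = 0: 0.5*s^2 - 0.8*s + 0.075 = 0.5*(s - 1.5)(s - 0.1) = 0 → Zeros: 0.1, 1.5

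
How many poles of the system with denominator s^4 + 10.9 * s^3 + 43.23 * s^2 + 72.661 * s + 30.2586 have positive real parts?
s^4 + 10.9*s^3 + 43.23*s^2 + 72.661*s + 30.2586 = (s + 4.7)(s + 0.6)(s^2 + 5.6*s + 10.73). Poles: -0.6, -2.8 + 1.7j, -2.8 - 1.7j, -4.7. RHP poles (Re>0): 0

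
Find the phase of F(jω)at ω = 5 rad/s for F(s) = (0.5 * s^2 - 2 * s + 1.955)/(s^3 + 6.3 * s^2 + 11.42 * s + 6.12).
Substitute s = j*5: F(j5) = 0.0826592 + 0.028983j.
∠F(j5) = atan2(Im, Re) = atan2(0.028983, 0.0826592) = 19.32° (principal value).
Summing the individual angle contributions Σ∠(j5 − zᵢ) − Σ∠(j5 − pₖ) over the 2 zero(s) and 3 pole(s), each followed continuously from ω = 0 (DC phase referenced to (−180°, 180°]), gives -340.68°, i.e. the principal value - 360°. Continuous Bode phase = -340.68°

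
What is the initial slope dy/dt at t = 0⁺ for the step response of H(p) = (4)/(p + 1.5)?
IVT: y'(0⁺) = lim_{p→∞} p²·Y(p) = lim_{p→∞} p·H(p).
deg(num) = 0, deg(den) = 1, relative degree = 1, so p·H(p) → (leading num)/(leading den) = 4/1 = 4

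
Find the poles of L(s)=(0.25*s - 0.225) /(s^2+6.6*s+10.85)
Set denominator = 0: s^2 + 6.6*s + 10.85 = (s + 3.5)(s + 3.1) = 0 → Poles: -3.1, -3.5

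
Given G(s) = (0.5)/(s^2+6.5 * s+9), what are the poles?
Set denominator = 0: s^2 + 6.5*s + 9 = (s + 4.5)(s + 2) = 0 → Poles: -2, -4.5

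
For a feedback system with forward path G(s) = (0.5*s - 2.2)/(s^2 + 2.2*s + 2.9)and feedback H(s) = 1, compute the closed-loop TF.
Closed-loop T = G/(1+GH).
Numerator: G_num * H_den = 0.5*s - 2.2.
Denominator: G_den * H_den + G_num * H_num = (s^2 + 2.2*s + 2.9) + (0.5*s - 2.2) = s^2 + 2.7*s + 0.7.
T(s) = (0.5*s - 2.2)/(s^2 + 2.7*s + 0.7)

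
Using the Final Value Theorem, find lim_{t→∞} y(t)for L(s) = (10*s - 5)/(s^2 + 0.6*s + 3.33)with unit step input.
FVT: lim_{t→∞} y(t) = lim_{s→0} s*Y(s) where Y(s) = L(s)/s.
= lim_{s→0} L(s) = L(0) = num(0)/den(0) = -5/3.33 = -1.502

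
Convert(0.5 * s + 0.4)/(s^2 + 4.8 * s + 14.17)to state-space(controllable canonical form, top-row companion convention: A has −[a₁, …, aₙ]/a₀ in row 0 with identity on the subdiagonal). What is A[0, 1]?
Reachable canonical form for den = s^2 + 4.8*s + 14.17: top row of A = -[a₁,a₂,...,aₙ]/a₀, ones on the subdiagonal, zeros elsewhere.
A = [[-4.8, -14.17], [1, 0]].
A[0,1] = -14.17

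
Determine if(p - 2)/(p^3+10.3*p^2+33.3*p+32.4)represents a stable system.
Denominator: p^3 + 10.3*p^2 + 33.3*p + 32.4 = (p + 4)(p + 4.5)(p + 1.8). Poles: -1.8, -4, -4.5. All Re(p)<0: Yes (stable)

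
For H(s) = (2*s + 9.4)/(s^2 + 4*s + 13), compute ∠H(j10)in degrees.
Substitute s = j*10: H(j10) = -0.00194132 - 0.230778j.
∠H(j10) = atan2(Im, Re) = atan2(-0.230778, -0.00194132) = -90.48°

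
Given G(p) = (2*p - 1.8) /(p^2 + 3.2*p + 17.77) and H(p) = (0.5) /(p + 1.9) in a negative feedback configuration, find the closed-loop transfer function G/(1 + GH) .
Closed-loop T = G/(1+GH).
Numerator: G_num * H_den = 2*p^2 + 2*p - 3.42.
Denominator: G_den * H_den + G_num * H_num = (p^3 + 5.1*p^2 + 23.85*p + 33.763) + (p - 0.9) = p^3 + 5.1*p^2 + 24.85*p + 32.863.
T(p) = (2*p^2 + 2*p - 3.42)/(p^3 + 5.1*p^2 + 24.85*p + 32.863)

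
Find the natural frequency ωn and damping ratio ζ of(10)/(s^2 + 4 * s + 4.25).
Underdamped: complex pole -2 + 0.5j. ωn = |pole| = 2.062, ζ = -Re(pole)/ωn = 0.9701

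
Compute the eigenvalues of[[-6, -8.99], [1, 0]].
Eigenvalues solve det(λI - A) = 0.
Characteristic polynomial: λ^2 + 6*λ + 8.99 = 0.
Factor: (λ + 3.1)(λ + 2.9) = 0.
Roots: -2.9, -3.1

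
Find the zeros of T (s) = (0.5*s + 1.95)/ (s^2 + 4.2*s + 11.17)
Set numerator = 0: 0.5*s + 1.95 = 0 → Zeros: -3.9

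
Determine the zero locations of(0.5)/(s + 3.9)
Numerator is a nonzero constant (0.5) → Zeros: none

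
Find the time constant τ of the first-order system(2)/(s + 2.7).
First-order system: τ = -1/pole. Pole = -2.7. τ = -1/(-2.7) = 0.3704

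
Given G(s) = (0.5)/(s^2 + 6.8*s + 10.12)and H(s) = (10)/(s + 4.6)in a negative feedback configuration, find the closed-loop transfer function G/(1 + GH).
Closed-loop T = G/(1+GH).
Numerator: G_num * H_den = 0.5*s + 2.3.
Denominator: G_den * H_den + G_num * H_num = (s^3 + 11.4*s^2 + 41.4*s + 46.552) + (5) = s^3 + 11.4*s^2 + 41.4*s + 51.552.
T(s) = (0.5*s + 2.3)/(s^3 + 11.4*s^2 + 41.4*s + 51.552)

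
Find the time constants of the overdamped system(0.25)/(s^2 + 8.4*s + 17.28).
Overdamped: real poles at -4.8, -3.6. τ = -1/pole → τ₁ = 0.2083, τ₂ = 0.2778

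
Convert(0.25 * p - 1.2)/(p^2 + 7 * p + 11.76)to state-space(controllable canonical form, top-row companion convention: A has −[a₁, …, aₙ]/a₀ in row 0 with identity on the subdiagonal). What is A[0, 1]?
Reachable canonical form for den = p^2 + 7*p + 11.76: top row of A = -[a₁,a₂,...,aₙ]/a₀, ones on the subdiagonal, zeros elsewhere.
A = [[-7, -11.76], [1, 0]].
A[0,1] = -11.76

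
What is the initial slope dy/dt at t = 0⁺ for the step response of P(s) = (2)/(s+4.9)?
IVT: y'(0⁺) = lim_{s→∞} s²·Y(s) = lim_{s→∞} s·P(s).
deg(num) = 0, deg(den) = 1, relative degree = 1, so s·P(s) → (leading num)/(leading den) = 2/1 = 2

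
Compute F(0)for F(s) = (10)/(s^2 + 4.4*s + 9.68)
DC gain = F(0) = num(0)/den(0) = 10/9.68 = 1.033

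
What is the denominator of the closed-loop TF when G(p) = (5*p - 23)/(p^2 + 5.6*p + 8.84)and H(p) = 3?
Characteristic poly = G_den * H_den + G_num * H_num = (p^2 + 5.6*p + 8.84) + (15*p - 69) = p^2 + 20.6*p - 60.16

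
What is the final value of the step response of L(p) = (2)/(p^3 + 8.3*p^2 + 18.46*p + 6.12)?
FVT: lim_{t→∞} y(t) = lim_{p→0} p*Y(p) where Y(p) = L(p)/p.
= lim_{p→0} L(p) = L(0) = num(0)/den(0) = 2/6.12 = 0.3268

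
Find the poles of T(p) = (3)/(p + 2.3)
Set denominator = 0: p + 2.3 = 0 → Poles: -2.3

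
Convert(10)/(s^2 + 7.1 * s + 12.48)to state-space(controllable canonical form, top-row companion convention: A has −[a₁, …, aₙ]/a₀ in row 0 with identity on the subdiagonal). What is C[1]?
Reachable canonical form: C = numerator coefficients (right-aligned, zero-padded to length n).
num = 10, C = [[0, 10]].
C[1] = 10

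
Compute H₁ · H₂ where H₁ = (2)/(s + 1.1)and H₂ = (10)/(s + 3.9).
Series: H = H₁ · H₂ = (n₁·n₂)/(d₁·d₂).
Num: n₁·n₂ = 20. Den: d₁·d₂ = s^2 + 5*s + 4.29.
H(s) = (20)/(s^2 + 5*s + 4.29)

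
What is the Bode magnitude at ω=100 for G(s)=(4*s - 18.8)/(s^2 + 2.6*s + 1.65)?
Substitute s = j*100: G(j100) = 0.00291868 - 0.0399307j.
|G(j100)| = sqrt(Re² + Im²) = 0.04004.
20*log₁₀(0.04004) = -27.95 dB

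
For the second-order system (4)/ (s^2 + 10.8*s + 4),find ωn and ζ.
Standard form: ωn²/(s²+2ζωn·s+ωn²).
const=4=ωn² → ωn=2, s coeff=10.8=2ζωn → ζ=2.7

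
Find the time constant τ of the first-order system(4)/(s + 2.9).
First-order system: τ = -1/pole. Pole = -2.9. τ = -1/(-2.9) = 0.3448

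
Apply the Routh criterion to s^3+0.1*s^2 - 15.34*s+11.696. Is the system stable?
Routh array:
s^3: [1, -15.34]; s^2: [0.1, 11.696]; s^1: [-132.3]; s^0: [11.696]
First column: [1, 0.1, -132.3, 11.696]. Sign changes = 2.
No, unstable (2 RHP root(s))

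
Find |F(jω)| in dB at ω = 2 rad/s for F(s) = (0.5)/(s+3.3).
Substitute s = j*2: F(j2) = 0.110813 - 0.0671592j.
|F(j2)| = sqrt(Re² + Im²) = 0.1296.
20*log₁₀(0.1296) = -17.75 dB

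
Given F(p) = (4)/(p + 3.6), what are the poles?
Set denominator = 0: p + 3.6 = 0 → Poles: -3.6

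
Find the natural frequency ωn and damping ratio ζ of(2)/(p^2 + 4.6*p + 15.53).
Underdamped: complex pole -2.3 + 3.2j. ωn = |pole| = 3.941, ζ = -Re(pole)/ωn = 0.5836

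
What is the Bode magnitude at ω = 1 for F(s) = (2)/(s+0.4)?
Substitute s = j*1: F(j1) = 0.689655 - 1.72414j.
|F(j1)| = sqrt(Re² + Im²) = 1.857.
20*log₁₀(1.857) = 5.38 dB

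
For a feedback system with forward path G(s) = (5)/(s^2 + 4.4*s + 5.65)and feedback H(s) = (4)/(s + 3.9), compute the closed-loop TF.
Closed-loop T = G/(1+GH).
Numerator: G_num * H_den = 5*s + 19.5.
Denominator: G_den * H_den + G_num * H_num = (s^3 + 8.3*s^2 + 22.81*s + 22.035) + (20) = s^3 + 8.3*s^2 + 22.81*s + 42.035.
T(s) = (5*s + 19.5)/(s^3 + 8.3*s^2 + 22.81*s + 42.035)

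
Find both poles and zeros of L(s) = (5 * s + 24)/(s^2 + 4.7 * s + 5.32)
Set denominator = 0: s^2 + 4.7*s + 5.32 = (s + 1.9)(s + 2.8) = 0 → Poles: -1.9, -2.8
Set numerator = 0: 5*s + 24 = 0 → Zeros: -4.8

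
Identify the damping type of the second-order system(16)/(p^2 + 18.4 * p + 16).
Standard form: ωn²/(p²+2ζωn·p+ωn²) gives ωn=4, ζ=2.3.
Overdamped (ζ = 2.3 > 1)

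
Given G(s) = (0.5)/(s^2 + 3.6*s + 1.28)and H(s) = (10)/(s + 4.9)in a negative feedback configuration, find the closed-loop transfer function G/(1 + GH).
Closed-loop T = G/(1+GH).
Numerator: G_num * H_den = 0.5*s + 2.45.
Denominator: G_den * H_den + G_num * H_num = (s^3 + 8.5*s^2 + 18.92*s + 6.272) + (5) = s^3 + 8.5*s^2 + 18.92*s + 11.272.
T(s) = (0.5*s + 2.45)/(s^3 + 8.5*s^2 + 18.92*s + 11.272)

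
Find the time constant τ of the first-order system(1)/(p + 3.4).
First-order system: τ = -1/pole. Pole = -3.4. τ = -1/(-3.4) = 0.2941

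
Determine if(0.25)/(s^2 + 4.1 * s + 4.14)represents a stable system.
Denominator: s^2 + 4.1*s + 4.14 = (s + 1.8)(s + 2.3). Poles: -1.8, -2.3. All Re(p)<0: Yes (stable)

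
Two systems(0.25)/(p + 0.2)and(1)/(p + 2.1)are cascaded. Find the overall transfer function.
Series: H = H₁ · H₂ = (n₁·n₂)/(d₁·d₂).
Num: n₁·n₂ = 0.25. Den: d₁·d₂ = p^2 + 2.3*p + 0.42.
H(p) = (0.25)/(p^2 + 2.3*p + 0.42)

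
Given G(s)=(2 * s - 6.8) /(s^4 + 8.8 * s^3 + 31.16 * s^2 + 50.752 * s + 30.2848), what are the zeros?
Set numerator = 0: 2*s - 6.8 = 0 → Zeros: 3.4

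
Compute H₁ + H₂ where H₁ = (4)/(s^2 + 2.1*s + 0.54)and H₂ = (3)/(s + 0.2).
Parallel: H = H₁ + H₂ = (n₁·d₂ + n₂·d₁)/(d₁·d₂).
n₁·d₂ = 4*s + 0.8. n₂·d₁ = 3*s^2 + 6.3*s + 1.62. Sum = 3*s^2 + 10.3*s + 2.42. d₁·d₂ = s^3 + 2.3*s^2 + 0.96*s + 0.108.
H(s) = (3*s^2 + 10.3*s + 2.42)/(s^3 + 2.3*s^2 + 0.96*s + 0.108)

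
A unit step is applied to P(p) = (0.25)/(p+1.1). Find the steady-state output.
FVT: lim_{t→∞} y(t) = lim_{p→0} p*Y(p) where Y(p) = P(p)/p.
= lim_{p→0} P(p) = P(0) = num(0)/den(0) = 0.25/1.1 = 0.2273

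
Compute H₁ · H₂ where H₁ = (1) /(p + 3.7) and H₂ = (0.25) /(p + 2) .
Series: H = H₁ · H₂ = (n₁·n₂)/(d₁·d₂).
Num: n₁·n₂ = 0.25. Den: d₁·d₂ = p^2 + 5.7*p + 7.4.
H(p) = (0.25)/(p^2 + 5.7*p + 7.4)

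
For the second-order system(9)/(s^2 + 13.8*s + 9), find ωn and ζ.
Standard form: ωn²/(s²+2ζωn·s+ωn²).
const=9=ωn² → ωn=3, s coeff=13.8=2ζωn → ζ=2.3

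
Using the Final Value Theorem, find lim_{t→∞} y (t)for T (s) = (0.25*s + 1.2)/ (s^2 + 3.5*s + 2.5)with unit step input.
FVT: lim_{t→∞} y(t) = lim_{s→0} s*Y(s) where Y(s) = T(s)/s.
= lim_{s→0} T(s) = T(0) = num(0)/den(0) = 1.2/2.5 = 0.48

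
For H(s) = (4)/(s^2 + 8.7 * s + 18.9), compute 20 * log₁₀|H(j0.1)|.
Substitute s = j*0.1: H(j0.1) = 0.211304 - 0.00973184j.
|H(j0.1)| = sqrt(Re² + Im²) = 0.2115.
20*log₁₀(0.2115) = -13.49 dB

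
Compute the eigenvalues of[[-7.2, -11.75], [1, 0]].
Eigenvalues solve det(λI - A) = 0.
Characteristic polynomial: λ^2 + 7.2*λ + 11.75 = 0.
Factor: (λ + 4.7)(λ + 2.5) = 0.
Roots: -2.5, -4.7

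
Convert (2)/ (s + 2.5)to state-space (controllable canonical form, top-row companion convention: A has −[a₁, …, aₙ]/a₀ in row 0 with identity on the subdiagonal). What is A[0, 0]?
Reachable canonical form for den = s + 2.5: top row of A = -[a₁,a₂,...,aₙ]/a₀, ones on the subdiagonal, zeros elsewhere.
A = [[-2.5]].
A[0,0] = -2.5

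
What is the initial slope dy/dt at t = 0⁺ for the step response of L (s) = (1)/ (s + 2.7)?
IVT: y'(0⁺) = lim_{s→∞} s²·Y(s) = lim_{s→∞} s·L(s).
deg(num) = 0, deg(den) = 1, relative degree = 1, so s·L(s) → (leading num)/(leading den) = 1/1 = 1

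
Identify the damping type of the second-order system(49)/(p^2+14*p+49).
Standard form: ωn²/(p²+2ζωn·p+ωn²) gives ωn=7, ζ=1.
Critically damped (ζ = 1)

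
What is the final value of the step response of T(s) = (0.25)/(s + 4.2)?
FVT: lim_{t→∞} y(t) = lim_{s→0} s*Y(s) where Y(s) = T(s)/s.
= lim_{s→0} T(s) = T(0) = num(0)/den(0) = 0.25/4.2 = 0.05952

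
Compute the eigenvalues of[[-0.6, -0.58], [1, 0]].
Eigenvalues solve det(λI - A) = 0.
Characteristic polynomial: λ^2 + 0.6*λ + 0.58 = 0.
Roots: -0.3 + 0.7j, -0.3 - 0.7j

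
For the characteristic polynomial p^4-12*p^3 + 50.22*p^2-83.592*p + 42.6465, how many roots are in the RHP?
p^4 - 12*p^3 + 50.22*p^2 - 83.592*p + 42.6465 = (p - 3.9)(p - 4.5)(p - 2.7)(p - 0.9). Poles: 0.9, 2.7, 3.9, 4.5. RHP poles (Re>0): 4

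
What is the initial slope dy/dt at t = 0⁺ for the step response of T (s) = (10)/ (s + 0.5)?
IVT: y'(0⁺) = lim_{s→∞} s²·Y(s) = lim_{s→∞} s·T(s).
deg(num) = 0, deg(den) = 1, relative degree = 1, so s·T(s) → (leading num)/(leading den) = 10/1 = 10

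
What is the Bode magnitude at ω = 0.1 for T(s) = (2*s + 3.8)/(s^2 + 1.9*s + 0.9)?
Substitute s = j*0.1: T(j0.1) = 4.12944 - 0.656846j.
|T(j0.1)| = sqrt(Re² + Im²) = 4.181.
20*log₁₀(4.181) = 12.43 dB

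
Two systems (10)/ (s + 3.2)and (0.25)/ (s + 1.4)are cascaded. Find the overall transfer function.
Series: H = H₁ · H₂ = (n₁·n₂)/(d₁·d₂).
Num: n₁·n₂ = 2.5. Den: d₁·d₂ = s^2 + 4.6*s + 4.48.
H(s) = (2.5)/(s^2 + 4.6*s + 4.48)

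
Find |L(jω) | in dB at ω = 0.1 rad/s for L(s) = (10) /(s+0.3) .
Substitute s = j*0.1: L(j0.1) = 30 - 10j.
|L(j0.1)| = sqrt(Re² + Im²) = 31.62.
20*log₁₀(31.62) = 30.00 dB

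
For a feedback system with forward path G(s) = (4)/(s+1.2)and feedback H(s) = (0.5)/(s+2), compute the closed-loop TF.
Closed-loop T = G/(1+GH).
Numerator: G_num * H_den = 4*s + 8.
Denominator: G_den * H_den + G_num * H_num = (s^2 + 3.2*s + 2.4) + (2) = s^2 + 3.2*s + 4.4.
T(s) = (4*s + 8)/(s^2 + 3.2*s + 4.4)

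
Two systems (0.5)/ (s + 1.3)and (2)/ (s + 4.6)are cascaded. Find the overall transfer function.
Series: H = H₁ · H₂ = (n₁·n₂)/(d₁·d₂).
Num: n₁·n₂ = 1. Den: d₁·d₂ = s^2 + 5.9*s + 5.98.
H(s) = (1)/(s^2 + 5.9*s + 5.98)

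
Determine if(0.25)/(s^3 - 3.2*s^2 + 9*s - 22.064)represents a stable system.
Denominator: s^3 - 3.2*s^2 + 9*s - 22.064 = (s - 2.8)(s^2 - 0.4*s + 7.88). Poles: 0.2 + 2.8j, 0.2 - 2.8j, 2.8. All Re(p)<0: No (unstable)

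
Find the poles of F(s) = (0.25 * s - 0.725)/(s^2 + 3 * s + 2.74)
Set denominator = 0: s^2 + 3*s + 2.74 = 0 → Poles: -1.5 + 0.7j, -1.5 - 0.7j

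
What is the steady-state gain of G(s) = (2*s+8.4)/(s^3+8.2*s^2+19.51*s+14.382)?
DC gain = G(0) = num(0)/den(0) = 8.4/14.382 = 0.5841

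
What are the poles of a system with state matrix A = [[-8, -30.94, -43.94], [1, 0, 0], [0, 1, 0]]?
Eigenvalues solve det(λI - A) = 0.
Characteristic polynomial: λ^3 + 8*λ^2 + 30.94*λ + 43.94 = 0.
Factor: (λ + 2.6)(λ^2 + 5.4*λ + 16.9) = 0.
Roots: -2.6, -2.7 + 3.1j, -2.7 - 3.1j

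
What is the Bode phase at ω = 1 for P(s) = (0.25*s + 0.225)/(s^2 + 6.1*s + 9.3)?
Substitute s = j*1: P(j1) = 0.0319746 + 0.00662111j.
∠P(j1) = atan2(Im, Re) = atan2(0.00662111, 0.0319746) = 11.70°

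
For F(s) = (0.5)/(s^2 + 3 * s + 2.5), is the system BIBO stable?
Denominator: s^2 + 3*s + 2.5. Poles: -1.5 + 0.5j, -1.5 - 0.5j. All Re(p)<0: Yes (stable)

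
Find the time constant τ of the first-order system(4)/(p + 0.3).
First-order system: τ = -1/pole. Pole = -0.3. τ = -1/(-0.3) = 3.333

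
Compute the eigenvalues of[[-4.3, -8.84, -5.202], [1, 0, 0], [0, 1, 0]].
Eigenvalues solve det(λI - A) = 0.
Characteristic polynomial: λ^3 + 4.3*λ^2 + 8.84*λ + 5.202 = 0.
Factor: (λ + 0.9)(λ^2 + 3.4*λ + 5.78) = 0.
Roots: -0.9, -1.7 + 1.7j, -1.7 - 1.7j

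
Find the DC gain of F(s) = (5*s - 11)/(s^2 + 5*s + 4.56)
DC gain = F(0) = num(0)/den(0) = -11/4.56 = -2.412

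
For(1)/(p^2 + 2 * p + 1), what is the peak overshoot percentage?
Standard form: ωn²/(p²+2ζωn·p+ωn²) → ωn = 1, ζ = 1.
ζ ≥ 1, so the response is non-oscillatory: peak overshoot = 0%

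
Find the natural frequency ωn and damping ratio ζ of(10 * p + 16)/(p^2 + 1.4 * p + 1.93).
Underdamped: complex pole -0.7 + 1.2j. ωn = |pole| = 1.389, ζ = -Re(pole)/ωn = 0.5039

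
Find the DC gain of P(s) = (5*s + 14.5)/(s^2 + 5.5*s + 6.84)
DC gain = P(0) = num(0)/den(0) = 14.5/6.84 = 2.12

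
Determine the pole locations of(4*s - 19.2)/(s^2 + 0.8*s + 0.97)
Set denominator = 0: s^2 + 0.8*s + 0.97 = 0 → Poles: -0.4 + 0.9j, -0.4 - 0.9j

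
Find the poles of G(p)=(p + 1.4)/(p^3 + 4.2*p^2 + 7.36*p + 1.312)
Set denominator = 0: p^3 + 4.2*p^2 + 7.36*p + 1.312 = (p + 0.2)(p^2 + 4*p + 6.56) = 0 → Poles: -0.2, -2 + 1.6j, -2 - 1.6j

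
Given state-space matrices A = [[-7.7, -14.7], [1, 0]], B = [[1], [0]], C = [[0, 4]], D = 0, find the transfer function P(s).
P(s) = C(sI - A)⁻¹B + D.
Characteristic polynomial det(sI - A) = s^2 + 7.7*s + 14.7.
Numerator from C·adj(sI-A)·B + D·det(sI-A) = 4.
P(s) = (4)/(s^2 + 7.7*s + 14.7)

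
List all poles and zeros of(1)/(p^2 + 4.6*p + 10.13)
Set denominator = 0: p^2 + 4.6*p + 10.13 = 0 → Poles: -2.3 + 2.2j, -2.3 - 2.2j
Numerator is a nonzero constant (1) → Zeros: none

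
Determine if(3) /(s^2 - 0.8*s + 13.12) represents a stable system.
Denominator: s^2 - 0.8*s + 13.12. Poles: 0.4 + 3.6j, 0.4 - 3.6j. All Re(p)<0: No (unstable)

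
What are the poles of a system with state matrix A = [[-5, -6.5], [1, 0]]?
Eigenvalues solve det(λI - A) = 0.
Characteristic polynomial: λ^2 + 5*λ + 6.5 = 0.
Roots: -2.5 + 0.5j, -2.5 - 0.5j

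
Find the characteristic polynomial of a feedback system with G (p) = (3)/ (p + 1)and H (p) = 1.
Characteristic poly = G_den * H_den + G_num * H_num = (p + 1) + (3) = p + 4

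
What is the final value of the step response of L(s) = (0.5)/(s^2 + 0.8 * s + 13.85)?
FVT: lim_{t→∞} y(t) = lim_{s→0} s*Y(s) where Y(s) = L(s)/s.
= lim_{s→0} L(s) = L(0) = num(0)/den(0) = 0.5/13.85 = 0.0361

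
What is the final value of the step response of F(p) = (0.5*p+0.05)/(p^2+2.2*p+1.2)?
FVT: lim_{t→∞} y(t) = lim_{p→0} p*Y(p) where Y(p) = F(p)/p.
= lim_{p→0} F(p) = F(0) = num(0)/den(0) = 0.05/1.2 = 0.04167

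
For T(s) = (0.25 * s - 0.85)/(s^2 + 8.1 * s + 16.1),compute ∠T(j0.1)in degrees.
Substitute s = j*0.1: T(j0.1) = -0.0526163 + 0.00420256j.
∠T(j0.1) = atan2(Im, Re) = atan2(0.00420256, -0.0526163) = 175.43°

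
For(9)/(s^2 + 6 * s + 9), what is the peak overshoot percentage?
Standard form: ωn²/(s²+2ζωn·s+ωn²) → ωn = 3, ζ = 1.
ζ ≥ 1, so the response is non-oscillatory: peak overshoot = 0%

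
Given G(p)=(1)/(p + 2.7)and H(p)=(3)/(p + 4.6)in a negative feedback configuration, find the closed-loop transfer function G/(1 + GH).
Closed-loop T = G/(1+GH).
Numerator: G_num * H_den = p + 4.6.
Denominator: G_den * H_den + G_num * H_num = (p^2 + 7.3*p + 12.42) + (3) = p^2 + 7.3*p + 15.42.
T(p) = (p + 4.6)/(p^2 + 7.3*p + 15.42)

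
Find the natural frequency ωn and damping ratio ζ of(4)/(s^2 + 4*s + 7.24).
Underdamped: complex pole -2 + 1.8j. ωn = |pole| = 2.691, ζ = -Re(pole)/ωn = 0.7433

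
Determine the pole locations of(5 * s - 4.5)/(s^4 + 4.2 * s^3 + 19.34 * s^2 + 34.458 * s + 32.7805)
Set denominator = 0: s^4 + 4.2*s^3 + 19.34*s^2 + 34.458*s + 32.7805 = (s^2 + 1.8*s + 12.37)(s^2 + 2.4*s + 2.65) = 0 → Poles: -0.9 + 3.4j, -0.9 - 3.4j, -1.2 + 1.1j, -1.2 - 1.1j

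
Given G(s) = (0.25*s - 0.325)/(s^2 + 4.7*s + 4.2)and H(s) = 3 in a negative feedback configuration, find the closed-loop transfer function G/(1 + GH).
Closed-loop T = G/(1+GH).
Numerator: G_num * H_den = 0.25*s - 0.325.
Denominator: G_den * H_den + G_num * H_num = (s^2 + 4.7*s + 4.2) + (0.75*s - 0.975) = s^2 + 5.45*s + 3.225.
T(s) = (0.25*s - 0.325)/(s^2 + 5.45*s + 3.225)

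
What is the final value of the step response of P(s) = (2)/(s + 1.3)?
FVT: lim_{t→∞} y(t) = lim_{s→0} s*Y(s) where Y(s) = P(s)/s.
= lim_{s→0} P(s) = P(0) = num(0)/den(0) = 2/1.3 = 1.538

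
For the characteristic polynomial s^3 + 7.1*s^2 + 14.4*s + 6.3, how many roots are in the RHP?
s^3 + 7.1*s^2 + 14.4*s + 6.3 = (s + 0.6)(s + 3.5)(s + 3). Poles: -0.6, -3, -3.5. RHP poles (Re>0): 0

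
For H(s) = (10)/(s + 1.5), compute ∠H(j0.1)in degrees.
Substitute s = j*0.1: H(j0.1) = 6.63717 - 0.442478j.
∠H(j0.1) = atan2(Im, Re) = atan2(-0.442478, 6.63717) = -3.81°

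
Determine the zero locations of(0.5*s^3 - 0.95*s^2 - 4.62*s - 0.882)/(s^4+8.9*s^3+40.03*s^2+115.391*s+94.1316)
Set numerator = 0: 0.5*s^3 - 0.95*s^2 - 4.62*s - 0.882 = 0.5*(s + 0.2)(s + 2.1)(s - 4.2) = 0 → Zeros: -0.2, -2.1, 4.2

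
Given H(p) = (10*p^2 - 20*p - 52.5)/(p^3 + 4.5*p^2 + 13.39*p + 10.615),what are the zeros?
Set numerator = 0: 10*p^2 - 20*p - 52.5 = 10*(p + 1.5)(p - 3.5) = 0 → Zeros: -1.5, 3.5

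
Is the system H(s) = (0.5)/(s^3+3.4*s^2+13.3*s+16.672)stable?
Denominator: s^3 + 3.4*s^2 + 13.3*s + 16.672 = (s + 1.6)(s^2 + 1.8*s + 10.42). Poles: -0.9 + 3.1j, -0.9 - 3.1j, -1.6. All Re(p)<0: Yes (stable)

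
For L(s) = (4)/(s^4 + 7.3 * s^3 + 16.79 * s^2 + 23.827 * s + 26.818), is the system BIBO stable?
Denominator: s^4 + 7.3*s^3 + 16.79*s^2 + 23.827*s + 26.818 = (s + 2.3)(s + 4.4)(s^2 + 0.6*s + 2.65). Poles: -0.3 + 1.6j, -0.3 - 1.6j, -2.3, -4.4. All Re(p)<0: Yes (stable)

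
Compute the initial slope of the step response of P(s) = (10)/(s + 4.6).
IVT: y'(0⁺) = lim_{s→∞} s²·Y(s) = lim_{s→∞} s·P(s).
deg(num) = 0, deg(den) = 1, relative degree = 1, so s·P(s) → (leading num)/(leading den) = 10/1 = 10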